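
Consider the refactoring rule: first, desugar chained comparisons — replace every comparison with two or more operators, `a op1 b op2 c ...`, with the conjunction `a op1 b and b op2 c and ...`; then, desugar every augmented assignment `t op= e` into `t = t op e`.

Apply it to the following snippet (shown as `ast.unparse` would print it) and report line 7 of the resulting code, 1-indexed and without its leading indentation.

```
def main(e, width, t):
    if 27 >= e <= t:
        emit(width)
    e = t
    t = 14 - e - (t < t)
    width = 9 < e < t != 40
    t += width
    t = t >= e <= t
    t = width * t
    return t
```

t = t + width

Transformed code:
def main(e, width, t):
    if 27 >= e and e <= t:
        emit(width)
    e = t
    t = 14 - e - (t < t)
    width = 9 < e and e < t and (t != 40)
    t = t + width
    t = t >= e and e <= t
    t = width * t
    return t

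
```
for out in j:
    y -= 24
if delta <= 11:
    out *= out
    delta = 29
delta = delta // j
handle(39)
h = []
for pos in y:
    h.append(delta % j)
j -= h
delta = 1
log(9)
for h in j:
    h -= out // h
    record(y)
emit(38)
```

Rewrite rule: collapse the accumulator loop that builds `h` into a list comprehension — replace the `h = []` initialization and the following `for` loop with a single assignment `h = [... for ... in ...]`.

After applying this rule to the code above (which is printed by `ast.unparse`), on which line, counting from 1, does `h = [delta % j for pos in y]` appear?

Transformed code:
for out in j:
    y -= 24
if delta <= 11:
    out *= out
    delta = 29
delta = delta // j
handle(39)
h = [delta % j for pos in y]
j -= h
delta = 1
log(9)
for h in j:
    h -= out // h
    record(y)
emit(38)

8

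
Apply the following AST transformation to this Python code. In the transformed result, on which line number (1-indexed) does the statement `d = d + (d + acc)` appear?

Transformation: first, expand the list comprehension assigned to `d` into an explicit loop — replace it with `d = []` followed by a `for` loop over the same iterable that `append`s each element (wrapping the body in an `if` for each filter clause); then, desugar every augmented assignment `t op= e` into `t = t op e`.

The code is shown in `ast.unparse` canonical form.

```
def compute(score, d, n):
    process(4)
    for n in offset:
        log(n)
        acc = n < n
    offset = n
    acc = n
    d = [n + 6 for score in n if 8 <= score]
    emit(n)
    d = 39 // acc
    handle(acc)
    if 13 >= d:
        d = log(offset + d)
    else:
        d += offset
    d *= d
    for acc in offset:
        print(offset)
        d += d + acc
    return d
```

Transformed code:
def compute(score, d, n):
    process(4)
    for n in offset:
        log(n)
        acc = n < n
    offset = n
    acc = n
    d = []
    for score in n:
        if 8 <= score:
            d.append(n + 6)
    emit(n)
    d = 39 // acc
    handle(acc)
    if 13 >= d:
        d = log(offset + d)
    else:
        d = d + offset
    d = d * d
    for acc in offset:
        print(offset)
        d = d + (d + acc)
    return d

22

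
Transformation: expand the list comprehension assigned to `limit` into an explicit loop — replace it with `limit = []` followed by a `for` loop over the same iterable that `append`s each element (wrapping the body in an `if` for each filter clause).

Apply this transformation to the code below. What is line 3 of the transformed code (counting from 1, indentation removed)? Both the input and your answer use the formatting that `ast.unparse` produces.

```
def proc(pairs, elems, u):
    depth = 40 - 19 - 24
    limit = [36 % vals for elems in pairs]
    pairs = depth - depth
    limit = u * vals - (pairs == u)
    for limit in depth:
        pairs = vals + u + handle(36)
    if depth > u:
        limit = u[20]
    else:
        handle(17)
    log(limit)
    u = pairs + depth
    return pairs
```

limit = []

Transformed code:
def proc(pairs, elems, u):
    depth = 40 - 19 - 24
    limit = []
    for elems in pairs:
        limit.append(36 % vals)
    pairs = depth - depth
    limit = u * vals - (pairs == u)
    for limit in depth:
        pairs = vals + u + handle(36)
    if depth > u:
        limit = u[20]
    else:
        handle(17)
    log(limit)
    u = pairs + depth
    return pairs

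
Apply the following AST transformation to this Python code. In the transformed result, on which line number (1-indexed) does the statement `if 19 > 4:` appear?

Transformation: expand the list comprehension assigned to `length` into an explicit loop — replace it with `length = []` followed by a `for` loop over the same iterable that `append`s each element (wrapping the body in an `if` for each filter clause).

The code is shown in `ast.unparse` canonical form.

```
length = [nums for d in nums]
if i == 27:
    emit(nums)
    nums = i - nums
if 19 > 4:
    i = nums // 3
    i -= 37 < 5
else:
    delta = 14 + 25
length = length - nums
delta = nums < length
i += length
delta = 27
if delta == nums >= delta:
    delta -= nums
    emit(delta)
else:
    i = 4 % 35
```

7

Transformed code:
length = []
for d in nums:
    length.append(nums)
if i == 27:
    emit(nums)
    nums = i - nums
if 19 > 4:
    i = nums // 3
    i -= 37 < 5
else:
    delta = 14 + 25
length = length - nums
delta = nums < length
i += length
delta = 27
if delta == nums >= delta:
    delta -= nums
    emit(delta)
else:
    i = 4 % 35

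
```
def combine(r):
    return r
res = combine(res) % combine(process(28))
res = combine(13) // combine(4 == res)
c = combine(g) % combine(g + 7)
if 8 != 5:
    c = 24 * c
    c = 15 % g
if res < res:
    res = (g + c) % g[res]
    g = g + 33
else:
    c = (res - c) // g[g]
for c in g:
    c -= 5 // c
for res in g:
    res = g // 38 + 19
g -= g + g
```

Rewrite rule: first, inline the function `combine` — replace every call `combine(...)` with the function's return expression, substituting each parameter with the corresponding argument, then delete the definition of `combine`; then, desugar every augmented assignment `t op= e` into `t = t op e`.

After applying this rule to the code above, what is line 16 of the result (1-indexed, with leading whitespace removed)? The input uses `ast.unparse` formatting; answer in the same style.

Transformed code:
res = res % process(28)
res = 13 // (4 == res)
c = g % (g + 7)
if 8 != 5:
    c = 24 * c
    c = 15 % g
if res < res:
    res = (g + c) % g[res]
    g = g + 33
else:
    c = (res - c) // g[g]
for c in g:
    c = c - 5 // c
for res in g:
    res = g // 38 + 19
g = g - (g + g)

g = g - (g + g)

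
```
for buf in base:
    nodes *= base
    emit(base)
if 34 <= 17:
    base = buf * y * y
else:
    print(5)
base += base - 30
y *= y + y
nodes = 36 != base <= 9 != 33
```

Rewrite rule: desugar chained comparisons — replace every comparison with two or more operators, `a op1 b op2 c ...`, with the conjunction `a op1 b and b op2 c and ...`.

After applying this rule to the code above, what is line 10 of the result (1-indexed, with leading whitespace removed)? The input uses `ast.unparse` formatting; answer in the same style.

Transformed code:
for buf in base:
    nodes *= base
    emit(base)
if 34 <= 17:
    base = buf * y * y
else:
    print(5)
base += base - 30
y *= y + y
nodes = 36 != base and base <= 9 and (9 != 33)

nodes = 36 != base and base <= 9 and (9 != 33)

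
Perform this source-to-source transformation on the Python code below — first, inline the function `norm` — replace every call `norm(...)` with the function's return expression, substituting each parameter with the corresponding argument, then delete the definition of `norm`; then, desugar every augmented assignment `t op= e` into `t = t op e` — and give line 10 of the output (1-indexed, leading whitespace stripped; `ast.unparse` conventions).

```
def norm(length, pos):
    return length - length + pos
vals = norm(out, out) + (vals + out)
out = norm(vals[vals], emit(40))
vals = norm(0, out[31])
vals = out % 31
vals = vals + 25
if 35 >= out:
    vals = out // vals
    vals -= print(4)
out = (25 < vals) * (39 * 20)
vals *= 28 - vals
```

Transformed code:
vals = out - out + out + (vals + out)
out = vals[vals] - vals[vals] + emit(40)
vals = 0 - 0 + out[31]
vals = out % 31
vals = vals + 25
if 35 >= out:
    vals = out // vals
    vals = vals - print(4)
out = (25 < vals) * (39 * 20)
vals = vals * (28 - vals)

vals = vals * (28 - vals)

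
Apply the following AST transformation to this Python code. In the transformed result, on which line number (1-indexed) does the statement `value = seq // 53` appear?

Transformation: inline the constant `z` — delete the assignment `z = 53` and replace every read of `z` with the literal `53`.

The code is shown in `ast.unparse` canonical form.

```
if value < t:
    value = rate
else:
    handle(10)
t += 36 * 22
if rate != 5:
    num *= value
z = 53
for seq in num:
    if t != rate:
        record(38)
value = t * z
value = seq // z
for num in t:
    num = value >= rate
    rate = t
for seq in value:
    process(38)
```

12

Transformed code:
if value < t:
    value = rate
else:
    handle(10)
t += 36 * 22
if rate != 5:
    num *= value
for seq in num:
    if t != rate:
        record(38)
value = t * 53
value = seq // 53
for num in t:
    num = value >= rate
    rate = t
for seq in value:
    process(38)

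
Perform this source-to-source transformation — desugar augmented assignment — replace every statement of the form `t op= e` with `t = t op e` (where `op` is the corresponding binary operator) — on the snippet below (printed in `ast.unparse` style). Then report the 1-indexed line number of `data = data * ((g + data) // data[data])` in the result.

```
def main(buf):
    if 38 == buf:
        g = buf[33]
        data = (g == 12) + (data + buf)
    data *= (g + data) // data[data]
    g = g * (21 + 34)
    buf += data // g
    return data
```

5

Transformed code:
def main(buf):
    if 38 == buf:
        g = buf[33]
        data = (g == 12) + (data + buf)
    data = data * ((g + data) // data[data])
    g = g * (21 + 34)
    buf = buf + data // g
    return data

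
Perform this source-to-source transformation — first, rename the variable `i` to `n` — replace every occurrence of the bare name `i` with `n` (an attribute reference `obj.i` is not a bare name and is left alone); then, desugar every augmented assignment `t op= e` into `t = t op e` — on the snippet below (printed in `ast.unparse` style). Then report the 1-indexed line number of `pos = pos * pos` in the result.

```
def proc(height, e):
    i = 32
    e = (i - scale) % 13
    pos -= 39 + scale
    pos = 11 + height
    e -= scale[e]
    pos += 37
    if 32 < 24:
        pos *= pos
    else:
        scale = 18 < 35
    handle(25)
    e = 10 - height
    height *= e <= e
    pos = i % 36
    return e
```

9

Transformed code:
def proc(height, e):
    n = 32
    e = (n - scale) % 13
    pos = pos - (39 + scale)
    pos = 11 + height
    e = e - scale[e]
    pos = pos + 37
    if 32 < 24:
        pos = pos * pos
    else:
        scale = 18 < 35
    handle(25)
    e = 10 - height
    height = height * (e <= e)
    pos = n % 36
    return e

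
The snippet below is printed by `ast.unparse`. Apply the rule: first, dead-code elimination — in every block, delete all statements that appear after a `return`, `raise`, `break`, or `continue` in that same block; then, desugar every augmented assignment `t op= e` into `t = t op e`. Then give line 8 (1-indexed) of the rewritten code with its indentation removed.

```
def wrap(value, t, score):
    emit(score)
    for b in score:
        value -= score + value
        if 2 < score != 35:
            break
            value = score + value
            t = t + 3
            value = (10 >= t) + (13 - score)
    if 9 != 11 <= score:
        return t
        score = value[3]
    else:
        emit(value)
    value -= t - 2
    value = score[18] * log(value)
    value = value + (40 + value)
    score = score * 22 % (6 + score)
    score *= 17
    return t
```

return t

Transformed code:
def wrap(value, t, score):
    emit(score)
    for b in score:
        value = value - (score + value)
        if 2 < score != 35:
            break
    if 9 != 11 <= score:
        return t
    else:
        emit(value)
    value = value - (t - 2)
    value = score[18] * log(value)
    value = value + (40 + value)
    score = score * 22 % (6 + score)
    score = score * 17
    return t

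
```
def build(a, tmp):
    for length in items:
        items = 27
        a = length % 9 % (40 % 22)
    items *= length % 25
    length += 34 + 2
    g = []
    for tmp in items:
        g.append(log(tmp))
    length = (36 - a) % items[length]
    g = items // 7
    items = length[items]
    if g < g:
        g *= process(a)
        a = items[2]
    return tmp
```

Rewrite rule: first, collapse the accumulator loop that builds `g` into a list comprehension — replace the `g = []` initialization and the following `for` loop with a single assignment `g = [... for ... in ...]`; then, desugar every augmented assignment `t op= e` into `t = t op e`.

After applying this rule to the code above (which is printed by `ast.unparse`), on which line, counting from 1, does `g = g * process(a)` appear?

Transformed code:
def build(a, tmp):
    for length in items:
        items = 27
        a = length % 9 % (40 % 22)
    items = items * (length % 25)
    length = length + (34 + 2)
    g = [log(tmp) for tmp in items]
    length = (36 - a) % items[length]
    g = items // 7
    items = length[items]
    if g < g:
        g = g * process(a)
        a = items[2]
    return tmp

12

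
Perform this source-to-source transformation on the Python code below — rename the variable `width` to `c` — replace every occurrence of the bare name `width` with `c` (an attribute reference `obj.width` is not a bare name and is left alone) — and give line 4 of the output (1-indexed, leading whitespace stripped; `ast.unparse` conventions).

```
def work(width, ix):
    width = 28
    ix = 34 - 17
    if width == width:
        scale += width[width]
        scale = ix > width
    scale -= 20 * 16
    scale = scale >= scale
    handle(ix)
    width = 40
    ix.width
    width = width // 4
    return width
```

Transformed code:
def work(c, ix):
    c = 28
    ix = 34 - 17
    if c == c:
        scale += c[c]
        scale = ix > c
    scale -= 20 * 16
    scale = scale >= scale
    handle(ix)
    c = 40
    ix.width
    c = c // 4
    return c

if c == c:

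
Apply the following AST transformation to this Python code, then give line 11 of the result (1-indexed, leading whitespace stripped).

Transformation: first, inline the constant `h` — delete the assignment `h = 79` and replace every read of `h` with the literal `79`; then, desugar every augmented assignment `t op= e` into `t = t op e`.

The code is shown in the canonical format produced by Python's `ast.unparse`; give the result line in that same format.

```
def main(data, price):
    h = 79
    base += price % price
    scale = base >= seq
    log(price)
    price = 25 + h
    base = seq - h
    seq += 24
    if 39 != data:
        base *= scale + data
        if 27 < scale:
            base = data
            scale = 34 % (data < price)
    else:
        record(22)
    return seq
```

Transformed code:
def main(data, price):
    base = base + price % price
    scale = base >= seq
    log(price)
    price = 25 + 79
    base = seq - 79
    seq = seq + 24
    if 39 != data:
        base = base * (scale + data)
        if 27 < scale:
            base = data
            scale = 34 % (data < price)
    else:
        record(22)
    return seq

base = data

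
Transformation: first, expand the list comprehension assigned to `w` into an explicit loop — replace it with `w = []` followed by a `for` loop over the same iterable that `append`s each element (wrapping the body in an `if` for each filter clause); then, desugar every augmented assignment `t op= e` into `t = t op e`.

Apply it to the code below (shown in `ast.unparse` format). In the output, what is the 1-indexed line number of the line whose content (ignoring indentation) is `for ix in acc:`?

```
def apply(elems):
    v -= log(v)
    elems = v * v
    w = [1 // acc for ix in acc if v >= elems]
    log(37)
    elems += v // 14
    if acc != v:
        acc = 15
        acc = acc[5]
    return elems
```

Transformed code:
def apply(elems):
    v = v - log(v)
    elems = v * v
    w = []
    for ix in acc:
        if v >= elems:
            w.append(1 // acc)
    log(37)
    elems = elems + v // 14
    if acc != v:
        acc = 15
        acc = acc[5]
    return elems

5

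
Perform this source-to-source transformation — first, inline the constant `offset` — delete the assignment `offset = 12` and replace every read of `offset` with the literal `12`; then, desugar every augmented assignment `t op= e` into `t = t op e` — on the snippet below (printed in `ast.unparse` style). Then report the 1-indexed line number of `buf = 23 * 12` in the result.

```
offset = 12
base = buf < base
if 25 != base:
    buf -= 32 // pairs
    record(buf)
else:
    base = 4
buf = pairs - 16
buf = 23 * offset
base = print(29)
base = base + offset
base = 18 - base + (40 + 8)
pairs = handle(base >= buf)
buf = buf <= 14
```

8

Transformed code:
base = buf < base
if 25 != base:
    buf = buf - 32 // pairs
    record(buf)
else:
    base = 4
buf = pairs - 16
buf = 23 * 12
base = print(29)
base = base + 12
base = 18 - base + (40 + 8)
pairs = handle(base >= buf)
buf = buf <= 14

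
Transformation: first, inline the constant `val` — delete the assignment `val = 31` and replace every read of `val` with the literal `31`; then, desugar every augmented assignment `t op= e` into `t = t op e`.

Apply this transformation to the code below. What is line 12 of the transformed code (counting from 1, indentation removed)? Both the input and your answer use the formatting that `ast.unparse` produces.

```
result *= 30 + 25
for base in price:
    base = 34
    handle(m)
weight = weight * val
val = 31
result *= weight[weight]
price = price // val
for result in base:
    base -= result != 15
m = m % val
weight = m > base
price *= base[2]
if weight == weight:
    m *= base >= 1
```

Transformed code:
result = result * (30 + 25)
for base in price:
    base = 34
    handle(m)
weight = weight * 31
result = result * weight[weight]
price = price // 31
for result in base:
    base = base - (result != 15)
m = m % 31
weight = m > base
price = price * base[2]
if weight == weight:
    m = m * (base >= 1)

price = price * base[2]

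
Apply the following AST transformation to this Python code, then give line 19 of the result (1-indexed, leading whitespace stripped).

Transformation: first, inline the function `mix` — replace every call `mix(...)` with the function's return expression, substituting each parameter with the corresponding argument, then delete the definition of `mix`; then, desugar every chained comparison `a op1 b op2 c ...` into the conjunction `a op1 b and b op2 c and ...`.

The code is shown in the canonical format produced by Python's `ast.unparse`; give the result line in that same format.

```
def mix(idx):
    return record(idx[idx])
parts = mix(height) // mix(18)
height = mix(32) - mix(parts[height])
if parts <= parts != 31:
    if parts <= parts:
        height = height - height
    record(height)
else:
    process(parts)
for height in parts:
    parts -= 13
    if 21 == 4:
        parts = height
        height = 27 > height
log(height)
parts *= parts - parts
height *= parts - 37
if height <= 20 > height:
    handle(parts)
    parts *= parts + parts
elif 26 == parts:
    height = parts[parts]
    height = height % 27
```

Transformed code:
parts = record(height[height]) // record(18[18])
height = record(32[32]) - record(parts[height][parts[height]])
if parts <= parts and parts != 31:
    if parts <= parts:
        height = height - height
    record(height)
else:
    process(parts)
for height in parts:
    parts -= 13
    if 21 == 4:
        parts = height
        height = 27 > height
log(height)
parts *= parts - parts
height *= parts - 37
if height <= 20 and 20 > height:
    handle(parts)
    parts *= parts + parts
elif 26 == parts:
    height = parts[parts]
    height = height % 27

parts *= parts + parts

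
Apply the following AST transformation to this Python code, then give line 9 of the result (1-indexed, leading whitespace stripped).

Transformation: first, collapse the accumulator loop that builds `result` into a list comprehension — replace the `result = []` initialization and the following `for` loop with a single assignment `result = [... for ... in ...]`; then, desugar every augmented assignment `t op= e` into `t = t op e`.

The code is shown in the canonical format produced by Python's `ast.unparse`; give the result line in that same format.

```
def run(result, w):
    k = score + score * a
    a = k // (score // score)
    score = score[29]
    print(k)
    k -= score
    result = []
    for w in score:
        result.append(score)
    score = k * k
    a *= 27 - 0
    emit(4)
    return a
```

Transformed code:
def run(result, w):
    k = score + score * a
    a = k // (score // score)
    score = score[29]
    print(k)
    k = k - score
    result = [score for w in score]
    score = k * k
    a = a * (27 - 0)
    emit(4)
    return a

a = a * (27 - 0)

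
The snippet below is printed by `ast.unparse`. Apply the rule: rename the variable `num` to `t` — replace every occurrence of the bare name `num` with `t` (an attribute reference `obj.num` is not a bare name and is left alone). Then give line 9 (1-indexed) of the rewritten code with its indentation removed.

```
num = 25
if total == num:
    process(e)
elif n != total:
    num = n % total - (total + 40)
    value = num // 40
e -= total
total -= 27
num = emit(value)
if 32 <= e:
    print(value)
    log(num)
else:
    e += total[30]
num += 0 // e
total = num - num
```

t = emit(value)

Transformed code:
t = 25
if total == t:
    process(e)
elif n != total:
    t = n % total - (total + 40)
    value = t // 40
e -= total
total -= 27
t = emit(value)
if 32 <= e:
    print(value)
    log(t)
else:
    e += total[30]
t += 0 // e
total = t - t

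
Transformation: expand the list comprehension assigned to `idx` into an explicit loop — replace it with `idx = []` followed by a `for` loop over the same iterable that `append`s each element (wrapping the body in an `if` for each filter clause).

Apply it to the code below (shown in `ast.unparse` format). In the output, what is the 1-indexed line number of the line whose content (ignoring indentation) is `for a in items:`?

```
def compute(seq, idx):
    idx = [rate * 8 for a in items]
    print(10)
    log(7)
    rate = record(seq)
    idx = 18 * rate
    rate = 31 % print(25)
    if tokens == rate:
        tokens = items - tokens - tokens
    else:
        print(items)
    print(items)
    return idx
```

Transformed code:
def compute(seq, idx):
    idx = []
    for a in items:
        idx.append(rate * 8)
    print(10)
    log(7)
    rate = record(seq)
    idx = 18 * rate
    rate = 31 % print(25)
    if tokens == rate:
        tokens = items - tokens - tokens
    else:
        print(items)
    print(items)
    return idx

3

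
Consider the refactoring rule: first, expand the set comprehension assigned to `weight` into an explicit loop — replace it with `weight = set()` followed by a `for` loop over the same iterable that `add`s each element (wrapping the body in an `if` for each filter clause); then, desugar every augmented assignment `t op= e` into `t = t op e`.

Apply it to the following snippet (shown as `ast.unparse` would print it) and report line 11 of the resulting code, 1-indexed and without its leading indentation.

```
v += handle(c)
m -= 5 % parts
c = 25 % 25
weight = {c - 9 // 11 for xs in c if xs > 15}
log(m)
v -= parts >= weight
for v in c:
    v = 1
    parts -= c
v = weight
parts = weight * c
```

Transformed code:
v = v + handle(c)
m = m - 5 % parts
c = 25 % 25
weight = set()
for xs in c:
    if xs > 15:
        weight.add(c - 9 // 11)
log(m)
v = v - (parts >= weight)
for v in c:
    v = 1
    parts = parts - c
v = weight
parts = weight * c

v = 1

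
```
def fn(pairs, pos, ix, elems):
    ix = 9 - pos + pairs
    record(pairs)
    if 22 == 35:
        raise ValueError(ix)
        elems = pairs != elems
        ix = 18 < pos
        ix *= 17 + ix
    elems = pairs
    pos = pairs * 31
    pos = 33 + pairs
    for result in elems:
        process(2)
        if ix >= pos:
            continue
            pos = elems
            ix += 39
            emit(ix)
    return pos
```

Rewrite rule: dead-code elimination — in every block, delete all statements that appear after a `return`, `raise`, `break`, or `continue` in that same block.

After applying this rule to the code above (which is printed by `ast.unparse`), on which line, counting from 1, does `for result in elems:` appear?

Transformed code:
def fn(pairs, pos, ix, elems):
    ix = 9 - pos + pairs
    record(pairs)
    if 22 == 35:
        raise ValueError(ix)
    elems = pairs
    pos = pairs * 31
    pos = 33 + pairs
    for result in elems:
        process(2)
        if ix >= pos:
            continue
    return pos

9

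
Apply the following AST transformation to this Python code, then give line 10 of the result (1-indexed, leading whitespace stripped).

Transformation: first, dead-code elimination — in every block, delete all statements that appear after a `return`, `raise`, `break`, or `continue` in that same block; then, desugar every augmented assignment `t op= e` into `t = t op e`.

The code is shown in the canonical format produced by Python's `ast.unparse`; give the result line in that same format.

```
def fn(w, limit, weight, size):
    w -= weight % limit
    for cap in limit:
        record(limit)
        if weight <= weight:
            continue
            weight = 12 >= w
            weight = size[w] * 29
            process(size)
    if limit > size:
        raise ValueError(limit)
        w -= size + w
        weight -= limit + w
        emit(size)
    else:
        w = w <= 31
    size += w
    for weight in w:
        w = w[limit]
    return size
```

Transformed code:
def fn(w, limit, weight, size):
    w = w - weight % limit
    for cap in limit:
        record(limit)
        if weight <= weight:
            continue
    if limit > size:
        raise ValueError(limit)
    else:
        w = w <= 31
    size = size + w
    for weight in w:
        w = w[limit]
    return size

w = w <= 31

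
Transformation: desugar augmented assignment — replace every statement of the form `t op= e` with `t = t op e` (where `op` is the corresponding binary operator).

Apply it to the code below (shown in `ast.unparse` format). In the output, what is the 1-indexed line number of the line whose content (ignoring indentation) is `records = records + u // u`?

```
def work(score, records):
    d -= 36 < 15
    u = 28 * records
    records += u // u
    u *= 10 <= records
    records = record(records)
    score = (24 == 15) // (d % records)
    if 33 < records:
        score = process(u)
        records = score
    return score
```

Transformed code:
def work(score, records):
    d = d - (36 < 15)
    u = 28 * records
    records = records + u // u
    u = u * (10 <= records)
    records = record(records)
    score = (24 == 15) // (d % records)
    if 33 < records:
        score = process(u)
        records = score
    return score

4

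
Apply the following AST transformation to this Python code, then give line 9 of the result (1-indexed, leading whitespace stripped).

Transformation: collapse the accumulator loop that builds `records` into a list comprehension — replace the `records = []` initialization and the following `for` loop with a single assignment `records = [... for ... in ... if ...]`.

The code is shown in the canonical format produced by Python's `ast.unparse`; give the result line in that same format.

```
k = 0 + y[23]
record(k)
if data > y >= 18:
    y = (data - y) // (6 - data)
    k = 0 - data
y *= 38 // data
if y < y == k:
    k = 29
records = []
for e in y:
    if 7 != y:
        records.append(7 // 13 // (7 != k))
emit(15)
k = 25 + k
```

Transformed code:
k = 0 + y[23]
record(k)
if data > y >= 18:
    y = (data - y) // (6 - data)
    k = 0 - data
y *= 38 // data
if y < y == k:
    k = 29
records = [7 // 13 // (7 != k) for e in y if 7 != y]
emit(15)
k = 25 + k

records = [7 // 13 // (7 != k) for e in y if 7 != y]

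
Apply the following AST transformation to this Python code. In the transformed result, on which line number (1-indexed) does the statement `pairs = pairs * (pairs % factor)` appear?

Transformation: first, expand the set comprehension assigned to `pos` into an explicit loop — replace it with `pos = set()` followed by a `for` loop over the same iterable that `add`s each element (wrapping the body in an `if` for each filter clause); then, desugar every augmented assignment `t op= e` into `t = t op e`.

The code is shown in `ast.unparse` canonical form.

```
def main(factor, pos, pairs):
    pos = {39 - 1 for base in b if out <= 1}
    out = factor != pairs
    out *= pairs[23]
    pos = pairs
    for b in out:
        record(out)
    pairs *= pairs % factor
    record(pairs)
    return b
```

Transformed code:
def main(factor, pos, pairs):
    pos = set()
    for base in b:
        if out <= 1:
            pos.add(39 - 1)
    out = factor != pairs
    out = out * pairs[23]
    pos = pairs
    for b in out:
        record(out)
    pairs = pairs * (pairs % factor)
    record(pairs)
    return b

11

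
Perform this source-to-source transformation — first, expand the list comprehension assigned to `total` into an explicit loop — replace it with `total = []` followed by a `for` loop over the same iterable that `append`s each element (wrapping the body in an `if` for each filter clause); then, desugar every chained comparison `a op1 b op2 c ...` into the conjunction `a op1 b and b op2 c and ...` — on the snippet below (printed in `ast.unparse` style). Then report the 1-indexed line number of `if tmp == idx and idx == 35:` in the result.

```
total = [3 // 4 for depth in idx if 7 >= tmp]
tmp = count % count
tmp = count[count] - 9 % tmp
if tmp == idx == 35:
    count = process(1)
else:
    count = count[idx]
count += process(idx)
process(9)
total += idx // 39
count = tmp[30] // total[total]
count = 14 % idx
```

Transformed code:
total = []
for depth in idx:
    if 7 >= tmp:
        total.append(3 // 4)
tmp = count % count
tmp = count[count] - 9 % tmp
if tmp == idx and idx == 35:
    count = process(1)
else:
    count = count[idx]
count += process(idx)
process(9)
total += idx // 39
count = tmp[30] // total[total]
count = 14 % idx

7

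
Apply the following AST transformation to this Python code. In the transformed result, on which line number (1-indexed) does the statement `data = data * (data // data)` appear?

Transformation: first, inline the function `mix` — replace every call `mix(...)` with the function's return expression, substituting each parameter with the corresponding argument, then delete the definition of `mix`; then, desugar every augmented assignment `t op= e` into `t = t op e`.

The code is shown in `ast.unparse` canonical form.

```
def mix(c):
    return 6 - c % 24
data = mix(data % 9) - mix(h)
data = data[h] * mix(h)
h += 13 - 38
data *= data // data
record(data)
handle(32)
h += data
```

Transformed code:
data = 6 - data % 9 % 24 - (6 - h % 24)
data = data[h] * (6 - h % 24)
h = h + (13 - 38)
data = data * (data // data)
record(data)
handle(32)
h = h + data

4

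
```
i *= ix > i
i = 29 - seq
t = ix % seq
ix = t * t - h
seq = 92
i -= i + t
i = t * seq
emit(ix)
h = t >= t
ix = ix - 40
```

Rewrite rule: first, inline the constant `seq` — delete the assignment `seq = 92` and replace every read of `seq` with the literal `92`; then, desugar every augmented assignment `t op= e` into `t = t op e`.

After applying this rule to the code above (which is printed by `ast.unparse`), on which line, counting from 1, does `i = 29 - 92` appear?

2

Transformed code:
i = i * (ix > i)
i = 29 - 92
t = ix % 92
ix = t * t - h
i = i - (i + t)
i = t * 92
emit(ix)
h = t >= t
ix = ix - 40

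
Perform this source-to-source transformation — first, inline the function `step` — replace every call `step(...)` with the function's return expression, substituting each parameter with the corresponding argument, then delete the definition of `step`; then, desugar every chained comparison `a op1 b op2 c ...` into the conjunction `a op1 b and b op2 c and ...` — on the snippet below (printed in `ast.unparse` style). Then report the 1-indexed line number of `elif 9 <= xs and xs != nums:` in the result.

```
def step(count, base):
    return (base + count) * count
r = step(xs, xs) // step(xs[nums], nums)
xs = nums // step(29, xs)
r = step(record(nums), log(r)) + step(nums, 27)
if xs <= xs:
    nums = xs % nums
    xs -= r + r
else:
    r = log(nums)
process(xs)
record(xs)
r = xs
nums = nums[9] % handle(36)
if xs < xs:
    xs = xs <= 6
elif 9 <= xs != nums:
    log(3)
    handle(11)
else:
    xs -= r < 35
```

15

Transformed code:
r = (xs + xs) * xs // ((nums + xs[nums]) * xs[nums])
xs = nums // ((xs + 29) * 29)
r = (log(r) + record(nums)) * record(nums) + (27 + nums) * nums
if xs <= xs:
    nums = xs % nums
    xs -= r + r
else:
    r = log(nums)
process(xs)
record(xs)
r = xs
nums = nums[9] % handle(36)
if xs < xs:
    xs = xs <= 6
elif 9 <= xs and xs != nums:
    log(3)
    handle(11)
else:
    xs -= r < 35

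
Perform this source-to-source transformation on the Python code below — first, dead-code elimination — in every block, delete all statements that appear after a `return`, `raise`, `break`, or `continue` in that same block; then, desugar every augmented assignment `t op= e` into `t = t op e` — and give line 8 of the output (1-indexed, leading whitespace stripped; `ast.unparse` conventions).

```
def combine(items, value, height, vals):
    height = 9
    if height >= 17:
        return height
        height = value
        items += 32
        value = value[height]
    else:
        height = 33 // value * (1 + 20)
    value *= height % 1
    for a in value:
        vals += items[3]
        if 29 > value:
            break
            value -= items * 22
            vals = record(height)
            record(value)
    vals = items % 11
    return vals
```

for a in value:

Transformed code:
def combine(items, value, height, vals):
    height = 9
    if height >= 17:
        return height
    else:
        height = 33 // value * (1 + 20)
    value = value * (height % 1)
    for a in value:
        vals = vals + items[3]
        if 29 > value:
            break
    vals = items % 11
    return vals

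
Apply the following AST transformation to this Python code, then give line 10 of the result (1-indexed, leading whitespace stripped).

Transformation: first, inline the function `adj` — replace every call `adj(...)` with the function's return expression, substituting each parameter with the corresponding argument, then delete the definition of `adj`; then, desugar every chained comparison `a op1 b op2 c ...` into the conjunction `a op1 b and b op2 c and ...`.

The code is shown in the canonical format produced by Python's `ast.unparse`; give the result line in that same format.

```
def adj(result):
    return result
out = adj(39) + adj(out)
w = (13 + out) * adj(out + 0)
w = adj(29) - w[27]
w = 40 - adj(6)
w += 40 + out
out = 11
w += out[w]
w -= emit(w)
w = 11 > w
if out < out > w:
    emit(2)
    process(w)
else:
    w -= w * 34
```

Transformed code:
out = 39 + out
w = (13 + out) * (out + 0)
w = 29 - w[27]
w = 40 - 6
w += 40 + out
out = 11
w += out[w]
w -= emit(w)
w = 11 > w
if out < out and out > w:
    emit(2)
    process(w)
else:
    w -= w * 34

if out < out and out > w:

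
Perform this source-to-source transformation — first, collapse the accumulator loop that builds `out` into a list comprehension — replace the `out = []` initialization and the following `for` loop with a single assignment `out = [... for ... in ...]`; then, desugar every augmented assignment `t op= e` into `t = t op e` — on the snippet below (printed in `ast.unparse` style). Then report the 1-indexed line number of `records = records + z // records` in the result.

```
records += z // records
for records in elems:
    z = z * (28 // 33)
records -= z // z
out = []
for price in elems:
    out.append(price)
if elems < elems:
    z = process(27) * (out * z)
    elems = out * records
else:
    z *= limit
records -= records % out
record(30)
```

1

Transformed code:
records = records + z // records
for records in elems:
    z = z * (28 // 33)
records = records - z // z
out = [price for price in elems]
if elems < elems:
    z = process(27) * (out * z)
    elems = out * records
else:
    z = z * limit
records = records - records % out
record(30)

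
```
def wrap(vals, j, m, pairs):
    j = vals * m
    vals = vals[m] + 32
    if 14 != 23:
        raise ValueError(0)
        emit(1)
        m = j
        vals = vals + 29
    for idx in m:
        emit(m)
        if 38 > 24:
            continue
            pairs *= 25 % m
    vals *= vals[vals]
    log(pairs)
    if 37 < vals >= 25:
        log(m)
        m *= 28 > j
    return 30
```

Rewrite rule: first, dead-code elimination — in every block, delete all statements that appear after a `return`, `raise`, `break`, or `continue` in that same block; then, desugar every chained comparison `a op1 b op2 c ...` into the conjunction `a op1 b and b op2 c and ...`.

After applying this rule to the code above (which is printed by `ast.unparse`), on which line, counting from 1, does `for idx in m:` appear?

Transformed code:
def wrap(vals, j, m, pairs):
    j = vals * m
    vals = vals[m] + 32
    if 14 != 23:
        raise ValueError(0)
    for idx in m:
        emit(m)
        if 38 > 24:
            continue
    vals *= vals[vals]
    log(pairs)
    if 37 < vals and vals >= 25:
        log(m)
        m *= 28 > j
    return 30

6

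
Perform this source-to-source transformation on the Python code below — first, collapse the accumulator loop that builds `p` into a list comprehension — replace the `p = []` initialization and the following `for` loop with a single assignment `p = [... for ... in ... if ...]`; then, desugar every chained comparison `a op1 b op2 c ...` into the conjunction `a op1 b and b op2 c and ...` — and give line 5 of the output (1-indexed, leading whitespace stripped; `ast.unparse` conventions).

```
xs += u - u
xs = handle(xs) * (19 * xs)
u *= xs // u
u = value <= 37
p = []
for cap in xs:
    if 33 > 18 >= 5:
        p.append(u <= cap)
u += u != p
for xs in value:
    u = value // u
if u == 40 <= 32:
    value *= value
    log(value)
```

Transformed code:
xs += u - u
xs = handle(xs) * (19 * xs)
u *= xs // u
u = value <= 37
p = [u <= cap for cap in xs if 33 > 18 and 18 >= 5]
u += u != p
for xs in value:
    u = value // u
if u == 40 and 40 <= 32:
    value *= value
    log(value)

p = [u <= cap for cap in xs if 33 > 18 and 18 >= 5]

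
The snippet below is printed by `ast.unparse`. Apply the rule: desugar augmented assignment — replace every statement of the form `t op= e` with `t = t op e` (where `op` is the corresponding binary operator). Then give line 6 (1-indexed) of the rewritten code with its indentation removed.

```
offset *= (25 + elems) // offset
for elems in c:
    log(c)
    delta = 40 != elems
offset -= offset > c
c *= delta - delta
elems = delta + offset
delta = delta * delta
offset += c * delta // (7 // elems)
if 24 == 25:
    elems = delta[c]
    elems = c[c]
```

Transformed code:
offset = offset * ((25 + elems) // offset)
for elems in c:
    log(c)
    delta = 40 != elems
offset = offset - (offset > c)
c = c * (delta - delta)
elems = delta + offset
delta = delta * delta
offset = offset + c * delta // (7 // elems)
if 24 == 25:
    elems = delta[c]
    elems = c[c]

c = c * (delta - delta)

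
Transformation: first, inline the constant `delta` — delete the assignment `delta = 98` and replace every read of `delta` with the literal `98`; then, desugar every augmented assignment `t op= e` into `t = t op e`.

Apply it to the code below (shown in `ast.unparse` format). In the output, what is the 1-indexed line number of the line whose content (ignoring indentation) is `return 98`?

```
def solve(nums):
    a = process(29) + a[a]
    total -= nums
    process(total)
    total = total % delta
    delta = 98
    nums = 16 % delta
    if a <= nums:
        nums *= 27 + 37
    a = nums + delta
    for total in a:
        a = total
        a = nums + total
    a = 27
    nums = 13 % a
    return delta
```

15

Transformed code:
def solve(nums):
    a = process(29) + a[a]
    total = total - nums
    process(total)
    total = total % 98
    nums = 16 % 98
    if a <= nums:
        nums = nums * (27 + 37)
    a = nums + 98
    for total in a:
        a = total
        a = nums + total
    a = 27
    nums = 13 % a
    return 98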